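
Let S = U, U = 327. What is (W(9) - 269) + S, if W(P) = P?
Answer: 67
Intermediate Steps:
S = 327
(W(9) - 269) + S = (9 - 269) + 327 = -260 + 327 = 67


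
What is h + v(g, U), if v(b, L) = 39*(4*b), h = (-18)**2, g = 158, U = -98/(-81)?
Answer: 24972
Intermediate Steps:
U = 98/81 (U = -98*(-1/81) = 98/81 ≈ 1.2099)
h = 324
v(b, L) = 156*b
h + v(g, U) = 324 + 156*158 = 324 + 24648 = 24972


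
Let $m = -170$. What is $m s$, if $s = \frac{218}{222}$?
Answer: $- \frac{18530}{111} \approx -166.94$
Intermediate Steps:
$s = \frac{109}{111}$ ($s = 218 \cdot \frac{1}{222} = \frac{109}{111} \approx 0.98198$)
$m s = \left(-170\right) \frac{109}{111} = - \frac{18530}{111}$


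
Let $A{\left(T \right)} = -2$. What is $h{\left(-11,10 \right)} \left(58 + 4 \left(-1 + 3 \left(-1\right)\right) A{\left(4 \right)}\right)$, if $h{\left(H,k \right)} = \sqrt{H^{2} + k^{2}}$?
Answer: $90 \sqrt{221} \approx 1337.9$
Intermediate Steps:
$h{\left(-11,10 \right)} \left(58 + 4 \left(-1 + 3 \left(-1\right)\right) A{\left(4 \right)}\right) = \sqrt{\left(-11\right)^{2} + 10^{2}} \left(58 + 4 \left(-1 + 3 \left(-1\right)\right) \left(-2\right)\right) = \sqrt{121 + 100} \left(58 + 4 \left(-1 - 3\right) \left(-2\right)\right) = \sqrt{221} \left(58 + 4 \left(-4\right) \left(-2\right)\right) = \sqrt{221} \left(58 - -32\right) = \sqrt{221} \left(58 + 32\right) = \sqrt{221} \cdot 90 = 90 \sqrt{221}$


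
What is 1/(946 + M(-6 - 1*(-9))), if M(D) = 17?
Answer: 1/963 ≈ 0.0010384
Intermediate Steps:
1/(946 + M(-6 - 1*(-9))) = 1/(946 + 17) = 1/963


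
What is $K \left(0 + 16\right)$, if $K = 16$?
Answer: $256$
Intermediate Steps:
$K \left(0 + 16\right) = 16 \left(0 + 16\right) = 16 \cdot 16 = 256$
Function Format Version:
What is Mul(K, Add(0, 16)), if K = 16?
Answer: 256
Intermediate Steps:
Mul(K, Add(0, 16)) = Mul(16, Add(0, 16)) = Mul(16, 16) = 256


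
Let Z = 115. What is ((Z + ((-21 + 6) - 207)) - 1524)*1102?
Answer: -1797362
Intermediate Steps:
((Z + ((-21 + 6) - 207)) - 1524)*1102 = ((115 + ((-21 + 6) - 207)) - 1524)*1102 = ((115 + (-15 - 207)) - 1524)*1102 = ((115 - 222) - 1524)*1102 = (-107 - 1524)*1102 = -1631*1102 = -1797362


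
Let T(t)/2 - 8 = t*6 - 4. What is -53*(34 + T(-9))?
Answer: 3498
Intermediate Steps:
T(t) = 8 + 12*t (T(t) = 16 + 2*(t*6 - 4) = 16 + 2*(6*t - 4) = 16 + 2*(-4 + 6*t) = 16 + (-8 + 12*t) = 8 + 12*t)
-53*(34 + T(-9)) = -53*(34 + (8 + 12*(-9))) = -53*(34 + (8 - 108)) = -53*(34 - 100) = -53*(-66) = 3498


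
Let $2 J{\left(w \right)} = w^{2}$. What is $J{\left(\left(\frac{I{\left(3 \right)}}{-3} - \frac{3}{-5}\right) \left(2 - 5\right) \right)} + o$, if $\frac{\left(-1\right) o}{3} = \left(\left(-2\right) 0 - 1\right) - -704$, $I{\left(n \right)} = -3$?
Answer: $- \frac{52437}{25} \approx -2097.5$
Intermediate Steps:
$o = -2109$ ($o = - 3 \left(\left(\left(-2\right) 0 - 1\right) - -704\right) = - 3 \left(\left(0 - 1\right) + 704\right) = - 3 \left(-1 + 704\right) = \left(-3\right) 703 = -2109$)
$J{\left(w \right)} = \frac{w^{2}}{2}$
$J{\left(\left(\frac{I{\left(3 \right)}}{-3} - \frac{3}{-5}\right) \left(2 - 5\right) \right)} + o = \frac{\left(\left(- \frac{3}{-3} - \frac{3}{-5}\right) \left(2 - 5\right)\right)^{2}}{2} - 2109 = \frac{\left(\left(\left(-3\right) \left(- \frac{1}{3}\right) - - \frac{3}{5}\right) \left(-3\right)\right)^{2}}{2} - 2109 = \frac{\left(\left(1 + \frac{3}{5}\right) \left(-3\right)\right)^{2}}{2} - 2109 = \frac{\left(\frac{8}{5} \left(-3\right)\right)^{2}}{2} - 2109 = \frac{\left(- \frac{24}{5}\right)^{2}}{2} - 2109 = \frac{1}{2} \cdot \frac{576}{25} - 2109 = \frac{288}{25} - 2109 = - \frac{52437}{25}$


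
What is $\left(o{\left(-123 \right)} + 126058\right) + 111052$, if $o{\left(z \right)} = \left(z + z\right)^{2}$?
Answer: $297626$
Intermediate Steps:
$o{\left(z \right)} = 4 z^{2}$ ($o{\left(z \right)} = \left(2 z\right)^{2} = 4 z^{2}$)
$\left(o{\left(-123 \right)} + 126058\right) + 111052 = \left(4 \left(-123\right)^{2} + 126058\right) + 111052 = \left(4 \cdot 15129 + 126058\right) + 111052 = \left(60516 + 126058\right) + 111052 = 186574 + 111052 = 297626$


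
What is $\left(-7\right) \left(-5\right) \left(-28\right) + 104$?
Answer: $-876$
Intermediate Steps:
$\left(-7\right) \left(-5\right) \left(-28\right) + 104 = 35 \left(-28\right) + 104 = -980 + 104 = -876$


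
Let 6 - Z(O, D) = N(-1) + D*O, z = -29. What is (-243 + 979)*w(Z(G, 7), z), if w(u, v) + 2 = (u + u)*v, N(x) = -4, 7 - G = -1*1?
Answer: 1962176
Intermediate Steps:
G = 8 (G = 7 - (-1) = 7 - 1*(-1) = 7 + 1 = 8)
Z(O, D) = 10 - D*O (Z(O, D) = 6 - (-4 + D*O) = 6 + (4 - D*O) = 10 - D*O)
w(u, v) = -2 + 2*u*v (w(u, v) = -2 + (u + u)*v = -2 + (2*u)*v = -2 + 2*u*v)
(-243 + 979)*w(Z(G, 7), z) = (-243 + 979)*(-2 + 2*(10 - 1*7*8)*(-29)) = 736*(-2 + 2*(10 - 56)*(-29)) = 736*(-2 + 2*(-46)*(-29)) = 736*(-2 + 2668) = 736*2666 = 1962176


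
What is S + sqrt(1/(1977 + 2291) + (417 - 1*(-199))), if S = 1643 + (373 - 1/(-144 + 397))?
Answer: 510047/253 + 3*sqrt(311693107)/2134 ≈ 2040.8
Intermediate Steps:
S = 510047/253 (S = 1643 + (373 - 1/253) = 1643 + 94368/253 = 510047/253 ≈ 2016.0)
S + sqrt(1/(1977 + 2291) + (417 - 1*(-199))) = 510047/253 + sqrt(1/(1977 + 2291) + (417 - 1*(-199))) = 510047/253 + sqrt(1/4268 + (417 + 199)) = 510047/253 + sqrt(1/4268 + 616) = 510047/253 + sqrt(2629089/4268) = 510047/253 + 3*sqrt(311693107)/2134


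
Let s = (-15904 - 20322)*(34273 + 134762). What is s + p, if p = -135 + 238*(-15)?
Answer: -6123465615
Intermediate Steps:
p = -3705 (p = -135 - 3570 = -3705)
s = -6123461910 (s = -36226*169035 = -6123461910)
s + p = -6123461910 - 3705 = -6123465615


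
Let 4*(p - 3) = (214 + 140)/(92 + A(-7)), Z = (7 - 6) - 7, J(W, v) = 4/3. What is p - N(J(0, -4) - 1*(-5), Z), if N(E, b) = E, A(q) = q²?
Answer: -763/282 ≈ -2.7057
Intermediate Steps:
J(W, v) = 4/3 (J(W, v) = 4*(⅓) = 4/3)
Z = -6 (Z = 1 - 7 = -6)
p = 341/94 (p = 3 + ((214 + 140)/(92 + (-7)²))/4 = 3 + (354/(92 + 49))/4 = 3 + (354/141)/4 = 3 + (354*(1/141))/4 = 3 + (¼)*(118/47) = 3 + 59/94 = 341/94 ≈ 3.6277)
p - N(J(0, -4) - 1*(-5), Z) = 341/94 - (4/3 - 1*(-5)) = 341/94 - (4/3 + 5) = 341/94 - 1*19/3 = 341/94 - 19/3 = -763/282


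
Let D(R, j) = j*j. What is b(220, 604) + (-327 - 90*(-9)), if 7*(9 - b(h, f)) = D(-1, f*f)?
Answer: -133090710412/7 ≈ -1.9013e+10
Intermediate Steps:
D(R, j) = j²
b(h, f) = 9 - f⁴/7
b(220, 604) + (-327 - 90*(-9)) = (9 - ⅐*604⁴) + (-327 - 90*(-9)) = (9 - ⅐*133090713856) + (-327 + 810) = (9 - 133090713856/7) + 483 = -133090713793/7 + 483 = -133090710412/7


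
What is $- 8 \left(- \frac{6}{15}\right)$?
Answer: $\frac{16}{5} \approx 3.2$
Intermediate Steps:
$- 8 \left(- \frac{6}{15}\right) = - 8 \left(\left(-6\right) \frac{1}{15}\right) = \left(-8\right) \left(- \frac{2}{5}\right) = \frac{16}{5}$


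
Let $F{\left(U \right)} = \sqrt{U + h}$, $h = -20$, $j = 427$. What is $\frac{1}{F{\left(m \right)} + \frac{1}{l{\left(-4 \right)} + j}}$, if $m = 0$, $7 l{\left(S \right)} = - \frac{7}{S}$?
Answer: $\frac{1709}{14603409} - \frac{2920681 i \sqrt{5}}{29206818} \approx 0.00011703 - 0.22361 i$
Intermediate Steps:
$l{\left(S \right)} = - \frac{1}{S}$ ($l{\left(S \right)} = \frac{\left(-7\right) \frac{1}{S}}{7} = - \frac{1}{S}$)
$F{\left(U \right)} = \sqrt{-20 + U}$ ($F{\left(U \right)} = \sqrt{U - 20} = \sqrt{-20 + U}$)
$\frac{1}{F{\left(m \right)} + \frac{1}{l{\left(-4 \right)} + j}} = \frac{1}{\sqrt{-20 + 0} + \frac{1}{- \frac{1}{-4} + 427}} = \frac{1}{\sqrt{-20} + \frac{1}{\left(-1\right) \left(- \frac{1}{4}\right) + 427}} = \frac{1}{2 i \sqrt{5} + \frac{1}{\frac{1}{4} + 427}} = \frac{1}{2 i \sqrt{5} + \frac{1}{\frac{1709}{4}}} = \frac{1}{2 i \sqrt{5} + \frac{4}{1709}} = \frac{1}{\frac{4}{1709} + 2 i \sqrt{5}}$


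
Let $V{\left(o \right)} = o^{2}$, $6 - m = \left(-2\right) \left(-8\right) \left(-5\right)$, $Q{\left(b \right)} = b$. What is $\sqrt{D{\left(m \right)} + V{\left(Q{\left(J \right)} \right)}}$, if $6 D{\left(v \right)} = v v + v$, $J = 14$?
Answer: $\sqrt{1443} \approx 37.987$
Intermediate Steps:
$m = 86$ ($m = 6 - \left(-2\right) \left(-8\right) \left(-5\right) = 6 - 16 \left(-5\right) = 6 - -80 = 6 + 80 = 86$)
$D{\left(v \right)} = \frac{v}{6} + \frac{v^{2}}{6}$ ($D{\left(v \right)} = \frac{v v + v}{6} = \frac{v^{2} + v}{6} = \frac{v + v^{2}}{6} = \frac{v}{6} + \frac{v^{2}}{6}$)
$\sqrt{D{\left(m \right)} + V{\left(Q{\left(J \right)} \right)}} = \sqrt{\frac{1}{6} \cdot 86 \left(1 + 86\right) + 14^{2}} = \sqrt{\frac{1}{6} \cdot 86 \cdot 87 + 196} = \sqrt{1247 + 196} = \sqrt{1443}$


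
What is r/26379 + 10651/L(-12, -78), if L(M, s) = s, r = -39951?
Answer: -3507147/25402 ≈ -138.07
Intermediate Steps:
r/26379 + 10651/L(-12, -78) = -39951/26379 + 10651/(-78) = -39951*1/26379 + 10651*(-1/78) = -4439/2931 - 10651/78 = -3507147/25402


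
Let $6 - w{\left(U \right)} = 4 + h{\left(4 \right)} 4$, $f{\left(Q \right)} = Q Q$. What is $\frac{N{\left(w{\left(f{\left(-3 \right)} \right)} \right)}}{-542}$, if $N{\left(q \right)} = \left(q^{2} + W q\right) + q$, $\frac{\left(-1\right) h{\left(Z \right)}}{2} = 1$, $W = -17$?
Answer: $\frac{30}{271} \approx 0.1107$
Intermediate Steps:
$h{\left(Z \right)} = -2$ ($h{\left(Z \right)} = \left(-2\right) 1 = -2$)
$f{\left(Q \right)} = Q^{2}$
$w{\left(U \right)} = 10$ ($w{\left(U \right)} = 6 - \left(4 - 8\right) = 6 - -4 = 6 + 4 = 10$)
$N{\left(q \right)} = q^{2} - 16 q$ ($N{\left(q \right)} = \left(q^{2} - 17 q\right) + q = q^{2} - 16 q$)
$\frac{N{\left(w{\left(f{\left(-3 \right)} \right)} \right)}}{-542} = \frac{10 \left(-16 + 10\right)}{-542} = 10 \left(-6\right) \left(- \frac{1}{542}\right) = \left(-60\right) \left(- \frac{1}{542}\right) = \frac{30}{271}$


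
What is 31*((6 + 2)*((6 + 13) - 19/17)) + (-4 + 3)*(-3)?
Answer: 75443/17 ≈ 4437.8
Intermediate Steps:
31*((6 + 2)*((6 + 13) - 19/17)) + (-4 + 3)*(-3) = 31*(8*(19 - 19*1/17)) - 1*(-3) = 31*(8*(19 - 19/17)) + 3 = 31*(8*(304/17)) + 3 = 31*(2432/17) + 3 = 75392/17 + 3 = 75443/17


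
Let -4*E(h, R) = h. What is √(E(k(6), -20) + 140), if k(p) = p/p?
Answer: √559/2 ≈ 11.822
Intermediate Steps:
k(p) = 1
E(h, R) = -h/4
√(E(k(6), -20) + 140) = √(-¼*1 + 140) = √(-¼ + 140) = √(559/4) = √559/2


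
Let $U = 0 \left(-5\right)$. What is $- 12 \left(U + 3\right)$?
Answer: $-36$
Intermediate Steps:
$U = 0$
$- 12 \left(U + 3\right) = - 12 \left(0 + 3\right) = \left(-12\right) 3 = -36$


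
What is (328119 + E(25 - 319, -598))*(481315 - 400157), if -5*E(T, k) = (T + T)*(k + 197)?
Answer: 114011326506/5 ≈ 2.2802e+10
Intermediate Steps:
E(T, k) = -2*T*(197 + k)/5 (E(T, k) = -(T + T)*(k + 197)/5 = -2*T*(197 + k)/5)
(328119 + E(25 - 319, -598))*(481315 - 400157) = (328119 - 2*(25 - 319)*(197 - 598)/5)*(481315 - 400157) = (328119 - 2/5*(-294)*(-401))*81158 = (328119 - 235788/5)*81158 = (1404807/5)*81158 = 114011326506/5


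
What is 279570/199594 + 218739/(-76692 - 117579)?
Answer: 1775558584/6462554329 ≈ 0.27475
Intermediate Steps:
279570/199594 + 218739/(-76692 - 117579) = 279570*(1/199594) + 218739/(-194271) = 139785/99797 + 218739*(-1/194271) = 139785/99797 - 72913/64757 = 1775558584/6462554329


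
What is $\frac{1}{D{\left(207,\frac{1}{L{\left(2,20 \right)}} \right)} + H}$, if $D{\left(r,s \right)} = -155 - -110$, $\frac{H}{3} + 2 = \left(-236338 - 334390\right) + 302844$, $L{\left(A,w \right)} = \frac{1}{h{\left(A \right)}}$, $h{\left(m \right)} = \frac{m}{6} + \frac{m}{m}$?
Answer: $- \frac{1}{803703} \approx -1.2442 \cdot 10^{-6}$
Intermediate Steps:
$h{\left(m \right)} = 1 + \frac{m}{6}$ ($h{\left(m \right)} = m \frac{1}{6} + 1 = \frac{m}{6} + 1 = 1 + \frac{m}{6}$)
$L{\left(A,w \right)} = \frac{1}{1 + \frac{A}{6}}$
$H = -803658$ ($H = -6 + 3 \left(\left(-236338 - 334390\right) + 302844\right) = -6 + 3 \left(-570728 + 302844\right) = -6 + 3 \left(-267884\right) = -6 - 803652 = -803658$)
$D{\left(r,s \right)} = -45$ ($D{\left(r,s \right)} = -155 + 110 = -45$)
$\frac{1}{D{\left(207,\frac{1}{L{\left(2,20 \right)}} \right)} + H} = \frac{1}{-45 - 803658} = \frac{1}{-803703} = - \frac{1}{803703}$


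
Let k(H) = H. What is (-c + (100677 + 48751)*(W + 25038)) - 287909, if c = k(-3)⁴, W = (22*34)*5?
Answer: 4299950994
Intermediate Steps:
W = 3740 (W = 748*5 = 3740)
c = 81 (c = (-3)⁴ = 81)
(-c + (100677 + 48751)*(W + 25038)) - 287909 = (-1*81 + (100677 + 48751)*(3740 + 25038)) - 287909 = (-81 + 149428*28778) - 287909 = (-81 + 4300238984) - 287909 = 4300238903 - 287909 = 4299950994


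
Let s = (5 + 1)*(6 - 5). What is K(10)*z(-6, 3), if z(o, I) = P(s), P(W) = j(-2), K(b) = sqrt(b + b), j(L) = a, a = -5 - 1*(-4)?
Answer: -2*sqrt(5) ≈ -4.4721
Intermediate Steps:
a = -1 (a = -5 + 4 = -1)
j(L) = -1
K(b) = sqrt(2)*sqrt(b) (K(b) = sqrt(2*b) = sqrt(2)*sqrt(b))
s = 6 (s = 6*1 = 6)
P(W) = -1
z(o, I) = -1
K(10)*z(-6, 3) = (sqrt(2)*sqrt(10))*(-1) = (2*sqrt(5))*(-1) = -2*sqrt(5)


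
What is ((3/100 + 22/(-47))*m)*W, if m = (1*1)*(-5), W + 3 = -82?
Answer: -35003/188 ≈ -186.19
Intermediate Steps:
W = -85 (W = -3 - 82 = -85)
m = -5 (m = 1*(-5) = -5)
((3/100 + 22/(-47))*m)*W = ((3/100 + 22/(-47))*(-5))*(-85) = ((3*(1/100) + 22*(-1/47))*(-5))*(-85) = ((3/100 - 22/47)*(-5))*(-85) = -2059/4700*(-5)*(-85) = (2059/940)*(-85) = -35003/188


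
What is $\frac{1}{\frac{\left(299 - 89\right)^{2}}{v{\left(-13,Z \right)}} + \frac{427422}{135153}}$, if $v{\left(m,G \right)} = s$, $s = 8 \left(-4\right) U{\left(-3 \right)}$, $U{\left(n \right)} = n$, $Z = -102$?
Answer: $\frac{360408}{166702217} \approx 0.002162$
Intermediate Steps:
$s = 96$ ($s = 8 \left(-4\right) \left(-3\right) = \left(-32\right) \left(-3\right) = 96$)
$v{\left(m,G \right)} = 96$
$\frac{1}{\frac{\left(299 - 89\right)^{2}}{v{\left(-13,Z \right)}} + \frac{427422}{135153}} = \frac{1}{\frac{\left(299 - 89\right)^{2}}{96} + \frac{427422}{135153}} = \frac{1}{210^{2} \cdot \frac{1}{96} + 427422 \cdot \frac{1}{135153}} = \frac{1}{44100 \cdot \frac{1}{96} + \frac{142474}{45051}} = \frac{1}{\frac{3675}{8} + \frac{142474}{45051}} = \frac{1}{\frac{166702217}{360408}} = \frac{360408}{166702217}$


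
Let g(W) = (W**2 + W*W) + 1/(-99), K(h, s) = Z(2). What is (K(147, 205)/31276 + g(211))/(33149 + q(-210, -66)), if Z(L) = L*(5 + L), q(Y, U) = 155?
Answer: 19693060837/7365712464 ≈ 2.6736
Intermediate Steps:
K(h, s) = 14 (K(h, s) = 2*(5 + 2) = 2*7 = 14)
g(W) = -1/99 + 2*W**2 (g(W) = (W**2 + W**2) - 1/99 = 2*W**2 - 1/99 = -1/99 + 2*W**2)
(K(147, 205)/31276 + g(211))/(33149 + q(-210, -66)) = (14/31276 + (-1/99 + 2*211**2))/(33149 + 155) = (14*(1/31276) + (-1/99 + 2*44521))/33304 = (1/2234 + (-1/99 + 89042))*(1/33304) = (1/2234 + 8815157/99)*(1/33304) = (19693060837/221166)*(1/33304) = 19693060837/7365712464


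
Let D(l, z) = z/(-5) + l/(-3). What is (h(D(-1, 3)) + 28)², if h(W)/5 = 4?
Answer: 2304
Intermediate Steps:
D(l, z) = -l/3 - z/5 (D(l, z) = z*(-⅕) + l*(-⅓) = -z/5 - l/3 = -l/3 - z/5)
h(W) = 20 (h(W) = 5*4 = 20)
(h(D(-1, 3)) + 28)² = (20 + 28)² = 48² = 2304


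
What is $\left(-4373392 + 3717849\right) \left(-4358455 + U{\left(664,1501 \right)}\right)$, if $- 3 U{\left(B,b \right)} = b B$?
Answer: $\frac{9224820106747}{3} \approx 3.0749 \cdot 10^{12}$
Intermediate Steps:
$U{\left(B,b \right)} = - \frac{B b}{3}$ ($U{\left(B,b \right)} = - \frac{b B}{3} = - \frac{B b}{3}$)
$\left(-4373392 + 3717849\right) \left(-4358455 + U{\left(664,1501 \right)}\right) = \left(-4373392 + 3717849\right) \left(-4358455 - \frac{664}{3} \cdot 1501\right) = - 655543 \left(-4358455 - \frac{996664}{3}\right) = \left(-655543\right) \left(- \frac{14072029}{3}\right) = \frac{9224820106747}{3}$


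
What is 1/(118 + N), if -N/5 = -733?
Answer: 1/3783 ≈ 0.00026434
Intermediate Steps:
N = 3665 (N = -5*(-733) = 3665)
1/(118 + N) = 1/(118 + 3665) = 1/3783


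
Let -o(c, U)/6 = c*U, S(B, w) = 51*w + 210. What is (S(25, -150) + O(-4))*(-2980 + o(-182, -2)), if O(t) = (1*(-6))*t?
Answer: 38296224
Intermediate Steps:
S(B, w) = 210 + 51*w
o(c, U) = -6*U*c (o(c, U) = -6*c*U = -6*U*c)
O(t) = -6*t
(S(25, -150) + O(-4))*(-2980 + o(-182, -2)) = ((210 + 51*(-150)) - 6*(-4))*(-2980 - 6*(-2)*(-182)) = ((210 - 7650) + 24)*(-2980 - 2184) = (-7440 + 24)*(-5164) = -7416*(-5164) = 38296224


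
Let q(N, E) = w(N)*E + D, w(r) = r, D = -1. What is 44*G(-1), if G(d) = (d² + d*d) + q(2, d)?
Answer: -44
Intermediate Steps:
q(N, E) = -1 + E*N (q(N, E) = N*E - 1 = E*N - 1 = -1 + E*N)
G(d) = -1 + 2*d + 2*d² (G(d) = (d² + d*d) + (-1 + d*2) = (d² + d²) + (-1 + 2*d) = 2*d² + (-1 + 2*d) = -1 + 2*d + 2*d²)
44*G(-1) = 44*(-1 + 2*(-1) + 2*(-1)²) = 44*(-1 - 2 + 2*1) = 44*(-1 - 2 + 2) = 44*(-1) = -44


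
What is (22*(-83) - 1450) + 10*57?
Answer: -2706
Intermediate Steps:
(22*(-83) - 1450) + 10*57 = (-1826 - 1450) + 570 = -3276 + 570 = -2706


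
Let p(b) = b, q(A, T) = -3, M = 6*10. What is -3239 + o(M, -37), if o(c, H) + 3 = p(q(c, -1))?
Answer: -3245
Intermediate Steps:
M = 60
o(c, H) = -6 (o(c, H) = -3 - 3 = -6)
-3239 + o(M, -37) = -3239 - 6 = -3245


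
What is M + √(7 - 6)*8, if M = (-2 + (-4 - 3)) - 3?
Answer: -4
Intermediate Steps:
M = -12 (M = (-2 - 7) - 3 = -9 - 3 = -12)
M + √(7 - 6)*8 = -12 + √(7 - 6)*8 = -12 + √1*8 = -12 + 1*8 = -12 + 8 = -4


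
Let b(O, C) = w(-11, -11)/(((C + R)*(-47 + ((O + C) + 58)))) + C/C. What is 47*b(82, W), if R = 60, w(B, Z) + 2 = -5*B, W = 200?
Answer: 3582951/76180 ≈ 47.033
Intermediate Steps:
w(B, Z) = -2 - 5*B
b(O, C) = 1 + 53/((60 + C)*(11 + C + O)) (b(O, C) = (-2 - 5*(-11))/(((C + 60)*(-47 + ((O + C) + 58)))) + C/C = (-2 + 55)/(((60 + C)*(-47 + ((C + O) + 58)))) + 1 = 53/(((60 + C)*(-47 + (58 + C + O)))) + 1 = 53/(((60 + C)*(11 + C + O))) + 1 = 53*(1/((60 + C)*(11 + C + O))) + 1 = 53/((60 + C)*(11 + C + O)) + 1 = 1 + 53/((60 + C)*(11 + C + O)))
47*b(82, W) = 47*((713 + 200² + 60*82 + 71*200 + 200*82)/(660 + 200² + 60*82 + 71*200 + 200*82)) = 47*((713 + 40000 + 4920 + 14200 + 16400)/(660 + 40000 + 4920 + 14200 + 16400)) = 47*(76233/76180) = 3582951/76180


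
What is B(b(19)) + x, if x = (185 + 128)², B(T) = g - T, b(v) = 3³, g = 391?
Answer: 98333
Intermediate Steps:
b(v) = 27
B(T) = 391 - T
x = 97969 (x = 313² = 97969)
B(b(19)) + x = (391 - 1*27) + 97969 = (391 - 27) + 97969 = 364 + 97969 = 98333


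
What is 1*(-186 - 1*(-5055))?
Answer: 4869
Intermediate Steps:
1*(-186 - 1*(-5055)) = 1*(-186 + 5055) = 1*4869 = 4869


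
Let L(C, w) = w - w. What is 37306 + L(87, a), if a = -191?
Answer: 37306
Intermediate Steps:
L(C, w) = 0
37306 + L(87, a) = 37306 + 0 = 37306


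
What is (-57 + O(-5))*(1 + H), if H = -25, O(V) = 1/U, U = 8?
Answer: 1365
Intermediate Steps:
O(V) = 1/8
(-57 + O(-5))*(1 + H) = (-57 + 1/8)*(1 - 25) = -455/8*(-24) = 1365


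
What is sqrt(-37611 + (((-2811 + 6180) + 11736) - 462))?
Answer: 6*I*sqrt(638) ≈ 151.55*I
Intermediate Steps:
sqrt(-37611 + (((-2811 + 6180) + 11736) - 462)) = sqrt(-37611 + ((3369 + 11736) - 462)) = sqrt(-37611 + (15105 - 462)) = sqrt(-37611 + 14643) = sqrt(-22968) = 6*I*sqrt(638)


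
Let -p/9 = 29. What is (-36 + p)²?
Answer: 88209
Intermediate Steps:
p = -261 (p = -9*29 = -261)
(-36 + p)² = (-36 - 261)² = (-297)² = 88209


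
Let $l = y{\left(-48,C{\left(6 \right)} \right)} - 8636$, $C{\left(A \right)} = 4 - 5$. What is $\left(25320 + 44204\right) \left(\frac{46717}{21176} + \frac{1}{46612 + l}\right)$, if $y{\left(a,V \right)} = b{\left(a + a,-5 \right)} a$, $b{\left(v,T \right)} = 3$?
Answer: $\frac{1919969048270}{12517663} \approx 1.5338 \cdot 10^{5}$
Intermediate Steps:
$C{\left(A \right)} = -1$ ($C{\left(A \right)} = 4 - 5 = -1$)
$y{\left(a,V \right)} = 3 a$
$l = -8780$ ($l = 3 \left(-48\right) - 8636 = -144 - 8636 = -8780$)
$\left(25320 + 44204\right) \left(\frac{46717}{21176} + \frac{1}{46612 + l}\right) = \left(25320 + 44204\right) \left(\frac{46717}{21176} + \frac{1}{46612 - 8780}\right) = 69524 \left(46717 \cdot \frac{1}{21176} + \frac{1}{37832}\right) = 69524 \left(\frac{46717}{21176} + \frac{1}{37832}\right) = 69524 \cdot \frac{55231835}{25035326} = \frac{1919969048270}{12517663}$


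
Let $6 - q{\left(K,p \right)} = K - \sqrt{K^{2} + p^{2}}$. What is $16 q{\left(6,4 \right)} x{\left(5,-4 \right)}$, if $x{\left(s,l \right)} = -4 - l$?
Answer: $0$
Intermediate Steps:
$q{\left(K,p \right)} = 6 + \sqrt{K^{2} + p^{2}} - K$ ($q{\left(K,p \right)} = 6 - \left(K - \sqrt{K^{2} + p^{2}}\right) = 6 + \sqrt{K^{2} + p^{2}} - K$)
$16 q{\left(6,4 \right)} x{\left(5,-4 \right)} = 16 \left(6 + \sqrt{6^{2} + 4^{2}} - 6\right) \left(-4 - -4\right) = 16 \left(6 + \sqrt{36 + 16} - 6\right) \left(-4 + 4\right) = 16 \left(6 + \sqrt{52} - 6\right) 0 = 16 \left(6 + 2 \sqrt{13} - 6\right) 0 = 16 \cdot 2 \sqrt{13} \cdot 0 = 32 \sqrt{13} \cdot 0 = 0$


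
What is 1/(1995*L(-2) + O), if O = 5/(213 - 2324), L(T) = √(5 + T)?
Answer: 2111/10641761392810 + 1778072079*√3/10641761392810 ≈ 0.00028940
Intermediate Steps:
O = -5/2111 (O = 5/(-2111) = -1/2111*5 = -5/2111 ≈ -0.0023685)
1/(1995*L(-2) + O) = 1/(1995*√(5 - 2) - 5/2111) = 1/(1995*√3 - 5/2111) = 1/(-5/2111 + 1995*√3)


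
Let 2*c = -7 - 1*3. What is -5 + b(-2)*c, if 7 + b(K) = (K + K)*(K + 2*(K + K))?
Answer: -170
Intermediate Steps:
b(K) = -7 + 10*K² (b(K) = -7 + (K + K)*(K + 2*(K + K)) = -7 + (2*K)*(K + 2*(2*K)) = -7 + (2*K)*(K + 4*K) = -7 + (2*K)*(5*K) = -7 + 10*K²)
c = -5 (c = (-7 - 1*3)/2 = (-7 - 3)/2 = (½)*(-10) = -5)
-5 + b(-2)*c = -5 + (-7 + 10*(-2)²)*(-5) = -5 + (-7 + 10*4)*(-5) = -5 + (-7 + 40)*(-5) = -5 + 33*(-5) = -5 - 165 = -170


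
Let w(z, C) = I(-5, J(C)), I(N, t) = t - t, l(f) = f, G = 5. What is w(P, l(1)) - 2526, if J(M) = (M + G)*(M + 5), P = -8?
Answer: -2526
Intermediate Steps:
J(M) = (5 + M)² (J(M) = (M + 5)*(M + 5) = (5 + M)*(5 + M) = (5 + M)²)
I(N, t) = 0
w(z, C) = 0
w(P, l(1)) - 2526 = 0 - 2526 = -2526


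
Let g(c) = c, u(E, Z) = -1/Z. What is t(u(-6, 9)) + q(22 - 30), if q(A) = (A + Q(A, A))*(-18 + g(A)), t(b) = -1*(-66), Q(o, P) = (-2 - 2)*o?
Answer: -558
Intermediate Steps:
Q(o, P) = -4*o
t(b) = 66
q(A) = -3*A*(-18 + A) (q(A) = (A - 4*A)*(-18 + A) = (-3*A)*(-18 + A) = -3*A*(-18 + A))
t(u(-6, 9)) + q(22 - 30) = 66 + 3*(22 - 30)*(18 - (22 - 30)) = 66 + 3*(-8)*(18 - 1*(-8)) = 66 + 3*(-8)*(18 + 8) = 66 + 3*(-8)*26 = 66 - 624 = -558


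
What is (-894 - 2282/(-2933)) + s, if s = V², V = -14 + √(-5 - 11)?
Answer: -298840/419 - 112*I ≈ -713.22 - 112.0*I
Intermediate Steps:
V = -14 + 4*I (V = -14 + √(-16) = -14 + 4*I ≈ -14.0 + 4.0*I)
s = (-14 + 4*I)² ≈ 180.0 - 112.0*I
(-894 - 2282/(-2933)) + s = (-894 - 2282/(-2933)) + (180 - 112*I) = (-894 - 2282*(-1/2933)) + (180 - 112*I) = (-894 + 326/419) + (180 - 112*I) = -374260/419 + (180 - 112*I) = -298840/419 - 112*I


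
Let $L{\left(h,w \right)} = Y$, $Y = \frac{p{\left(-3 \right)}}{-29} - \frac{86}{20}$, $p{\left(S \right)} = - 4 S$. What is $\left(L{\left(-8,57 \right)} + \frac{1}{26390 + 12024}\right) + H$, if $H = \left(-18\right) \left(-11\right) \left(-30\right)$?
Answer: $- \frac{16556117012}{2785015} \approx -5944.7$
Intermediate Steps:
$H = -5940$ ($H = 198 \left(-30\right) = -5940$)
$Y = - \frac{1367}{290}$ ($Y = \frac{\left(-4\right) \left(-3\right)}{-29} - \frac{86}{20} = 12 \left(- \frac{1}{29}\right) - \frac{43}{10} = - \frac{12}{29} - \frac{43}{10} = - \frac{1367}{290} \approx -4.7138$)
$L{\left(h,w \right)} = - \frac{1367}{290}$
$\left(L{\left(-8,57 \right)} + \frac{1}{26390 + 12024}\right) + H = \left(- \frac{1367}{290} + \frac{1}{26390 + 12024}\right) - 5940 = \left(- \frac{1367}{290} + \frac{1}{38414}\right) - 5940 = - \frac{13127912}{2785015} - 5940 = - \frac{16556117012}{2785015}$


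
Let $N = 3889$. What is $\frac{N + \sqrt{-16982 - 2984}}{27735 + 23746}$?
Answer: $\frac{3889}{51481} + \frac{i \sqrt{19966}}{51481} \approx 0.075542 + 0.0027447 i$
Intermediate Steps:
$\frac{N + \sqrt{-16982 - 2984}}{27735 + 23746} = \frac{3889 + \sqrt{-16982 - 2984}}{27735 + 23746} = \frac{3889 + \sqrt{-19966}}{51481} = \left(3889 + i \sqrt{19966}\right) \frac{1}{51481} = \frac{3889}{51481} + \frac{i \sqrt{19966}}{51481}$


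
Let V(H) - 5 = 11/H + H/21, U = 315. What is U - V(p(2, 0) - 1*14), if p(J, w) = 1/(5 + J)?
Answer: 4441018/14259 ≈ 311.45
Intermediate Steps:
V(H) = 5 + 11/H + H/21 (V(H) = 5 + (11/H + H/21) = 5 + 11/H + H/21)
U - V(p(2, 0) - 1*14) = 315 - (5 + 11/(1/(5 + 2) - 1*14) + (1/(5 + 2) - 1*14)/21) = 315 - (5 + 11/(1/7 - 14) + (1/7 - 14)/21) = 315 - (5 + 11/(⅐ - 14) + (⅐ - 14)/21) = 315 - (5 + 11/(-97/7) + (1/21)*(-97/7)) = 315 - (5 + 11*(-7/97) - 97/147) = 315 - (5 - 77/97 - 97/147) = 315 - 1*50567/14259 = 315 - 50567/14259 = 4441018/14259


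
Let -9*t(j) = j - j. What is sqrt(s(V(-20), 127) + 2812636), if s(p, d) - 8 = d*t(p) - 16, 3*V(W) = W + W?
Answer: 2*sqrt(703157) ≈ 1677.1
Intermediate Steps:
V(W) = 2*W/3 (V(W) = (W + W)/3 = (2*W)/3 = 2*W/3)
t(j) = 0 (t(j) = -(j - j)/9 = -1/9*0 = 0)
s(p, d) = -8 (s(p, d) = 8 + (d*0 - 16) = 8 + (0 - 16) = 8 - 16 = -8)
sqrt(s(V(-20), 127) + 2812636) = sqrt(-8 + 2812636) = sqrt(2812628) = 2*sqrt(703157)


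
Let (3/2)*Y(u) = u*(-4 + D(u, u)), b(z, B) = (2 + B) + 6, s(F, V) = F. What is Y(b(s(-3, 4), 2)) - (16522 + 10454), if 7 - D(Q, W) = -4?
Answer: -80788/3 ≈ -26929.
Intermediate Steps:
D(Q, W) = 11 (D(Q, W) = 7 - 1*(-4) = 7 + 4 = 11)
b(z, B) = 8 + B
Y(u) = 14*u/3 (Y(u) = 2*(u*(-4 + 11))/3 = 2*(u*7)/3 = 2*(7*u)/3 = 14*u/3)
Y(b(s(-3, 4), 2)) - (16522 + 10454) = 14*(8 + 2)/3 - (16522 + 10454) = (14/3)*10 - 1*26976 = 140/3 - 26976 = -80788/3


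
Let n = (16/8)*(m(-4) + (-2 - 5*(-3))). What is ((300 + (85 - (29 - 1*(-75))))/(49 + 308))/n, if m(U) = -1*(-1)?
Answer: 281/9996 ≈ 0.028111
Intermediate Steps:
m(U) = 1
n = 28 (n = (16/8)*(1 + (-2 - 5*(-3))) = (16*(⅛))*(1 + (-2 + 15)) = 2*(1 + 13) = 2*14 = 28)
((300 + (85 - (29 - 1*(-75))))/(49 + 308))/n = ((300 + (85 - (29 - 1*(-75))))/(49 + 308))/28 = ((300 + (85 - (29 + 75)))/357)*(1/28) = ((300 + (85 - 1*104))*(1/357))*(1/28) = ((300 + (85 - 104))*(1/357))*(1/28) = ((300 - 19)*(1/357))*(1/28) = (281*(1/357))*(1/28) = (281/357)*(1/28) = 281/9996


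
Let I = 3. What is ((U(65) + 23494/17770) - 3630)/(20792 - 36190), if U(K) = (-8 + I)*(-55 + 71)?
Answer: 32951603/136811230 ≈ 0.24085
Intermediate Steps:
U(K) = -80 (U(K) = (-8 + 3)*(-55 + 71) = -5*16 = -80)
((U(65) + 23494/17770) - 3630)/(20792 - 36190) = ((-80 + 23494/17770) - 3630)/(20792 - 36190) = ((-80 + 23494*(1/17770)) - 3630)/(-15398) = ((-80 + 11747/8885) - 3630)*(-1/15398) = (-699053/8885 - 3630)*(-1/15398) = -32951603/8885*(-1/15398) = 32951603/136811230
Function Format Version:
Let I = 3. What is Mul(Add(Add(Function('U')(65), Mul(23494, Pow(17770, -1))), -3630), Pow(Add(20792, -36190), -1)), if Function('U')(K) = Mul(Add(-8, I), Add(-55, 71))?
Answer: Rational(32951603, 136811230) ≈ 0.24085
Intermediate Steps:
Function('U')(K) = -80 (Function('U')(K) = Mul(Add(-8, 3), Add(-55, 71)) = Mul(-5, 16) = -80)
Mul(Add(Add(Function('U')(65), Mul(23494, Pow(17770, -1))), -3630), Pow(Add(20792, -36190), -1)) = Mul(Add(Add(-80, Mul(23494, Pow(17770, -1))), -3630), Pow(Add(20792, -36190), -1)) = Mul(Add(Add(-80, Mul(23494, Rational(1, 17770))), -3630), Pow(-15398, -1)) = Mul(Add(Add(-80, Rational(11747, 8885)), -3630), Rational(-1, 15398)) = Mul(Add(Rational(-699053, 8885), -3630), Rational(-1, 15398)) = Mul(Rational(-32951603, 8885), Rational(-1, 15398)) = Rational(32951603, 136811230)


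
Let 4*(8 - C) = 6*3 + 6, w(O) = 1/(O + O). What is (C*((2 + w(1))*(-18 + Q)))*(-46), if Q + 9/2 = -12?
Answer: 7935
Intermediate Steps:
Q = -33/2 (Q = -9/2 - 12 = -33/2 ≈ -16.500)
w(O) = 1/(2*O)
C = 2 (C = 8 - (6*3 + 6)/4 = 8 - (18 + 6)/4 = 8 - 1/4*24 = 8 - 6 = 2)
(C*((2 + w(1))*(-18 + Q)))*(-46) = (2*((2 + (1/2)/1)*(-18 - 33/2)))*(-46) = (2*((2 + (1/2)*1)*(-69/2)))*(-46) = (2*((2 + 1/2)*(-69/2)))*(-46) = (2*((5/2)*(-69/2)))*(-46) = (2*(-345/4))*(-46) = -345/2*(-46) = 7935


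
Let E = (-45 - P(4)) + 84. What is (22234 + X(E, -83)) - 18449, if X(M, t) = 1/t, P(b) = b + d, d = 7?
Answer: 314154/83 ≈ 3785.0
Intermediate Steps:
P(b) = 7 + b (P(b) = b + 7 = 7 + b)
E = 28 (E = (-45 - (7 + 4)) + 84 = (-45 - 1*11) + 84 = (-45 - 11) + 84 = -56 + 84 = 28)
(22234 + X(E, -83)) - 18449 = (22234 + 1/(-83)) - 18449 = (22234 - 1/83) - 18449 = 1845421/83 - 18449 = 314154/83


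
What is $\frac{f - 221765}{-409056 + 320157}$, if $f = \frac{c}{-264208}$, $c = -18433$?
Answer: $\frac{58592068687}{23487826992} \approx 2.4946$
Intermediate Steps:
$f = \frac{18433}{264208}$ ($f = - \frac{18433}{-264208} = \left(-18433\right) \left(- \frac{1}{264208}\right) = \frac{18433}{264208} \approx 0.069767$)
$\frac{f - 221765}{-409056 + 320157} = \frac{\frac{18433}{264208} - 221765}{-409056 + 320157} = - \frac{58592068687}{264208 \left(-88899\right)} = \left(- \frac{58592068687}{264208}\right) \left(- \frac{1}{88899}\right) = \frac{58592068687}{23487826992}$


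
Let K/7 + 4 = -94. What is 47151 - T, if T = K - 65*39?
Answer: 50372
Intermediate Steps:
K = -686 (K = -28 + 7*(-94) = -28 - 658 = -686)
T = -3221 (T = -686 - 65*39 = -686 - 2535 = -3221)
47151 - T = 47151 - 1*(-3221) = 47151 + 3221 = 50372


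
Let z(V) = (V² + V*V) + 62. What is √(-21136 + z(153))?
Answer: 4*√1609 ≈ 160.45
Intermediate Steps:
z(V) = 62 + 2*V² (z(V) = (V² + V²) + 62 = 2*V² + 62 = 62 + 2*V²)
√(-21136 + z(153)) = √(-21136 + (62 + 2*153²)) = √(-21136 + (62 + 2*23409)) = √(-21136 + (62 + 46818)) = √(-21136 + 46880) = √25744 = 4*√1609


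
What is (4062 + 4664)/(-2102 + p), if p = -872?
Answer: -4363/1487 ≈ -2.9341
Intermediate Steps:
(4062 + 4664)/(-2102 + p) = (4062 + 4664)/(-2102 - 872) = 8726/(-2974) = 8726*(-1/2974) = -4363/1487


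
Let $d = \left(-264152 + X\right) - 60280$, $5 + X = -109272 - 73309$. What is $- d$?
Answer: $507018$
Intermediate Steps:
$X = -182586$ ($X = -5 - 182581 = -182586$)
$d = -507018$ ($d = \left(-264152 - 182586\right) - 60280 = -446738 - 60280 = -507018$)
$- d = \left(-1\right) \left(-507018\right) = 507018$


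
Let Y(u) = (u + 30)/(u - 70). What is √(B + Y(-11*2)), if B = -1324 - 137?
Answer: I*√772915/23 ≈ 38.224*I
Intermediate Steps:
B = -1461
Y(u) = (30 + u)/(-70 + u)
√(B + Y(-11*2)) = √(-1461 + (30 - 11*2)/(-70 - 11*2)) = √(-1461 + (30 - 22)/(-70 - 22)) = √(-1461 + 8/(-92)) = √(-1461 - 1/92*8) = √(-1461 - 2/23) = √(-33605/23) = I*√772915/23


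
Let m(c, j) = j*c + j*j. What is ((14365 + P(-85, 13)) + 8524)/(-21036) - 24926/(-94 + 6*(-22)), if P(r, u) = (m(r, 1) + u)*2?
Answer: 259601257/2377068 ≈ 109.21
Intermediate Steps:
m(c, j) = j² + c*j (m(c, j) = c*j + j² = j² + c*j)
P(r, u) = 2 + 2*r + 2*u (P(r, u) = (1*(r + 1) + u)*2 = (1*(1 + r) + u)*2 = ((1 + r) + u)*2 = (1 + r + u)*2 = 2 + 2*r + 2*u)
((14365 + P(-85, 13)) + 8524)/(-21036) - 24926/(-94 + 6*(-22)) = ((14365 + (2 + 2*(-85) + 2*13)) + 8524)/(-21036) - 24926/(-94 + 6*(-22)) = ((14365 + (2 - 170 + 26)) + 8524)*(-1/21036) - 24926/(-94 - 132) = ((14365 - 142) + 8524)*(-1/21036) - 24926/(-226) = (14223 + 8524)*(-1/21036) - 24926*(-1/226) = 22747*(-1/21036) + 12463/113 = -22747/21036 + 12463/113 = 259601257/2377068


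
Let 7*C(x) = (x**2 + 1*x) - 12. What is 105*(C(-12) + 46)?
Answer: 6630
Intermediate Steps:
C(x) = -12/7 + x/7 + x**2/7 (C(x) = ((x**2 + 1*x) - 12)/7 = ((x**2 + x) - 12)/7 = ((x + x**2) - 12)/7 = (-12 + x + x**2)/7 = -12/7 + x/7 + x**2/7)
105*(C(-12) + 46) = 105*((-12/7 + (1/7)*(-12) + (1/7)*(-12)**2) + 46) = 105*((-12/7 - 12/7 + (1/7)*144) + 46) = 105*((-12/7 - 12/7 + 144/7) + 46) = 105*(120/7 + 46) = 105*(442/7) = 6630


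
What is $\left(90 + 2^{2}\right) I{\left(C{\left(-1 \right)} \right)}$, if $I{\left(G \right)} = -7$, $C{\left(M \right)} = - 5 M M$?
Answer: $-658$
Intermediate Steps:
$C{\left(M \right)} = - 5 M^{2}$
$\left(90 + 2^{2}\right) I{\left(C{\left(-1 \right)} \right)} = \left(90 + 2^{2}\right) \left(-7\right) = \left(90 + 4\right) \left(-7\right) = 94 \left(-7\right) = -658$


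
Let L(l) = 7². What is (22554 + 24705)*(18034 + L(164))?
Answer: 854584497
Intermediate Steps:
L(l) = 49
(22554 + 24705)*(18034 + L(164)) = (22554 + 24705)*(18034 + 49) = 47259*18083 = 854584497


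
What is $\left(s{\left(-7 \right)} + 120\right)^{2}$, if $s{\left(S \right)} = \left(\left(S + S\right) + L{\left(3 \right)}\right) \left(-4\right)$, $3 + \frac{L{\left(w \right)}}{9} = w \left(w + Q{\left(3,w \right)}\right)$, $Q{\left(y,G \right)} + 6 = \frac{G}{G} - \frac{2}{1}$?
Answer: $512656$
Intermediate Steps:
$Q{\left(y,G \right)} = -7$ ($Q{\left(y,G \right)} = -6 + \left(\frac{G}{G} - \frac{2}{1}\right) = -6 + \left(1 - 2\right) = -6 - 1 = -7$)
$L{\left(w \right)} = -27 + 9 w \left(-7 + w\right)$ ($L{\left(w \right)} = -27 + 9 w \left(w - 7\right) = -27 + 9 w \left(-7 + w\right)$)
$s{\left(S \right)} = 540 - 8 S$ ($s{\left(S \right)} = \left(\left(S + S\right) - \left(216 - 81\right)\right) \left(-4\right) = \left(2 S - 135\right) \left(-4\right) = \left(-135 + 2 S\right) \left(-4\right) = 540 - 8 S$)
$\left(s{\left(-7 \right)} + 120\right)^{2} = \left(\left(540 - -56\right) + 120\right)^{2} = \left(\left(540 + 56\right) + 120\right)^{2} = \left(596 + 120\right)^{2} = 716^{2} = 512656$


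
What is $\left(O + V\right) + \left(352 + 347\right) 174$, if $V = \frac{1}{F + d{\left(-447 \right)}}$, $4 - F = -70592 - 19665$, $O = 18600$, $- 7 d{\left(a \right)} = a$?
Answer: $\frac{88661253931}{632274} \approx 1.4023 \cdot 10^{5}$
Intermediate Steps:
$d{\left(a \right)} = - \frac{a}{7}$
$F = 90261$ ($F = 4 - \left(-70592 - 19665\right) = 4 - -90257 = 4 + 90257 = 90261$)
$V = \frac{7}{632274}$ ($V = \frac{1}{90261 - - \frac{447}{7}} = \frac{1}{90261 + \frac{447}{7}} = \frac{1}{\frac{632274}{7}} = \frac{7}{632274} \approx 1.1071 \cdot 10^{-5}$)
$\left(O + V\right) + \left(352 + 347\right) 174 = \left(18600 + \frac{7}{632274}\right) + \left(352 + 347\right) 174 = \frac{11760296407}{632274} + 699 \cdot 174 = \frac{11760296407}{632274} + 121626 = \frac{88661253931}{632274}$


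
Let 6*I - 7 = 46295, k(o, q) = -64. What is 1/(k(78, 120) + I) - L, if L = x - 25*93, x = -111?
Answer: 18642709/7653 ≈ 2436.0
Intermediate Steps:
I = 7717 (I = 7/6 + (⅙)*46295 = 7/6 + 46295/6 = 7717)
L = -2436 (L = -111 - 25*93 = -111 - 2325 = -2436)
1/(k(78, 120) + I) - L = 1/(-64 + 7717) - 1*(-2436) = 1/7653 + 2436 = 18642709/7653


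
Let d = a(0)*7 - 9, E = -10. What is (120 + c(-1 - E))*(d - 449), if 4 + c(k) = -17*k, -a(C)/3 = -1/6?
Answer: 33633/2 ≈ 16817.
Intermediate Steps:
a(C) = ½ (a(C) = -(-3)/6 = -3*(-⅙) = ½)
c(k) = -4 - 17*k
d = -11/2 (d = (½)*7 - 9 = 7/2 - 9 = -11/2 ≈ -5.5000)
(120 + c(-1 - E))*(d - 449) = (120 + (-4 - 17*(-1 - 1*(-10))))*(-11/2 - 449) = (120 + (-4 - 17*(-1 + 10)))*(-909/2) = (120 + (-4 - 17*9))*(-909/2) = (120 + (-4 - 153))*(-909/2) = (120 - 157)*(-909/2) = -37*(-909/2) = 33633/2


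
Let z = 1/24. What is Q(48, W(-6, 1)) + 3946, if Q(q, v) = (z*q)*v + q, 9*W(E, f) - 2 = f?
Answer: 11984/3 ≈ 3994.7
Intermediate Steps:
W(E, f) = 2/9 + f/9
z = 1/24 ≈ 0.041667
Q(q, v) = q + q*v/24 (Q(q, v) = (q/24)*v + q = q*v/24 + q = q + q*v/24)
Q(48, W(-6, 1)) + 3946 = (1/24)*48*(24 + (2/9 + (1/9)*1)) + 3946 = (1/24)*48*(24 + (2/9 + 1/9)) + 3946 = (1/24)*48*(24 + 1/3) + 3946 = (1/24)*48*(73/3) + 3946 = 146/3 + 3946 = 11984/3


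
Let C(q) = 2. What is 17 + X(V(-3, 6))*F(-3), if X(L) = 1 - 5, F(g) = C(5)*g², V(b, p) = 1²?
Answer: -55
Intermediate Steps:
V(b, p) = 1
F(g) = 2*g²
X(L) = -4
17 + X(V(-3, 6))*F(-3) = 17 - 8*(-3)² = 17 - 8*9 = 17 - 4*18 = 17 - 72 = -55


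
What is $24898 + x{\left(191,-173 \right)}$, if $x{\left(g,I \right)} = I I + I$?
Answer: $54654$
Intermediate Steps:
$x{\left(g,I \right)} = I + I^{2}$ ($x{\left(g,I \right)} = I^{2} + I = I + I^{2}$)
$24898 + x{\left(191,-173 \right)} = 24898 - 173 \left(1 - 173\right) = 24898 - -29756 = 24898 + 29756 = 54654$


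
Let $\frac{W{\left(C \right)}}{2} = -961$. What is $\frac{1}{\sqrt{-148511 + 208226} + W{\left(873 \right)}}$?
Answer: $- \frac{1922}{3634369} - \frac{3 \sqrt{6635}}{3634369} \approx -0.00059608$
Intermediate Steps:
$W{\left(C \right)} = -1922$ ($W{\left(C \right)} = 2 \left(-961\right) = -1922$)
$\frac{1}{\sqrt{-148511 + 208226} + W{\left(873 \right)}} = \frac{1}{\sqrt{-148511 + 208226} - 1922} = \frac{1}{\sqrt{59715} - 1922} = \frac{1}{3 \sqrt{6635} - 1922} = \frac{1}{-1922 + 3 \sqrt{6635}}$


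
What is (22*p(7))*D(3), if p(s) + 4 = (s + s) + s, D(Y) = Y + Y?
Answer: 2244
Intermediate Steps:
D(Y) = 2*Y
p(s) = -4 + 3*s (p(s) = -4 + ((s + s) + s) = -4 + (2*s + s) = -4 + 3*s)
(22*p(7))*D(3) = (22*(-4 + 3*7))*(2*3) = (22*(-4 + 21))*6 = (22*17)*6 = 374*6 = 2244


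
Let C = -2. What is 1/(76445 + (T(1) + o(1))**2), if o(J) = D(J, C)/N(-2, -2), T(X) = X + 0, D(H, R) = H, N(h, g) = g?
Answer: 4/305781 ≈ 1.3081e-5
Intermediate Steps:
T(X) = X
o(J) = -J/2 (o(J) = J/(-2) = J*(-1/2) = -J/2)
1/(76445 + (T(1) + o(1))**2) = 1/(76445 + (1 - 1/2*1)**2) = 1/(76445 + (1 - 1/2)**2) = 1/(76445 + (1/2)**2) = 1/(76445 + 1/4) = 1/(305781/4) = 4/305781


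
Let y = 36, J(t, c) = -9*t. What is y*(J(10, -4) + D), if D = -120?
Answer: -7560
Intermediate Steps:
y*(J(10, -4) + D) = 36*(-9*10 - 120) = 36*(-90 - 120) = 36*(-210) = -7560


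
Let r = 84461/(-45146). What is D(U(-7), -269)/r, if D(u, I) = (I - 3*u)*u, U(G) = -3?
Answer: -2708760/6497 ≈ -416.92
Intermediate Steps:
r = -84461/45146 (r = 84461*(-1/45146) = -84461/45146 ≈ -1.8708)
D(u, I) = u*(I - 3*u)
D(U(-7), -269)/r = (-3*(-269 - 3*(-3)))/(-84461/45146) = -3*(-269 + 9)*(-45146/84461) = -3*(-260)*(-45146/84461) = 780*(-45146/84461) = -2708760/6497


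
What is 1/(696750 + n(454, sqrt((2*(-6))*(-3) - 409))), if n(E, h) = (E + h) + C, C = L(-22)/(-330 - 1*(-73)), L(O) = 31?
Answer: 46049619029/32105973055507886 - 66049*I*sqrt(373)/32105973055507886 ≈ 1.4343e-6 - 3.9731e-11*I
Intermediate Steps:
C = -31/257 (C = 31/(-330 - 1*(-73)) = 31/(-330 + 73) = 31/(-257) = 31*(-1/257) = -31/257 ≈ -0.12062)
n(E, h) = -31/257 + E + h (n(E, h) = (E + h) - 31/257 = -31/257 + E + h)
1/(696750 + n(454, sqrt((2*(-6))*(-3) - 409))) = 1/(696750 + (-31/257 + 454 + sqrt((2*(-6))*(-3) - 409))) = 1/(696750 + (-31/257 + 454 + sqrt(-12*(-3) - 409))) = 1/(696750 + (-31/257 + 454 + sqrt(36 - 409))) = 1/(696750 + (-31/257 + 454 + sqrt(-373))) = 1/(696750 + (-31/257 + 454 + I*sqrt(373))) = 1/(696750 + (116647/257 + I*sqrt(373))) = 1/(179181397/257 + I*sqrt(373))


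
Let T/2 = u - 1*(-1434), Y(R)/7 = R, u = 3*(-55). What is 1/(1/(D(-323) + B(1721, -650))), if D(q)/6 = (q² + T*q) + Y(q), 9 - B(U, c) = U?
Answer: -4307948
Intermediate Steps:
u = -165
Y(R) = 7*R
B(U, c) = 9 - U
T = 2538 (T = 2*(-165 - 1*(-1434)) = 2*(-165 + 1434) = 2*1269 = 2538)
D(q) = 6*q² + 15270*q (D(q) = 6*((q² + 2538*q) + 7*q) = 6*(q² + 2545*q) = 6*q² + 15270*q)
1/(1/(D(-323) + B(1721, -650))) = 1/(1/(6*(-323)*(2545 - 323) + (9 - 1*1721))) = 1/(1/(6*(-323)*2222 + (9 - 1721))) = 1/(1/(-4306236 - 1712)) = 1/(1/(-4307948)) = 1/(-1/4307948) = -4307948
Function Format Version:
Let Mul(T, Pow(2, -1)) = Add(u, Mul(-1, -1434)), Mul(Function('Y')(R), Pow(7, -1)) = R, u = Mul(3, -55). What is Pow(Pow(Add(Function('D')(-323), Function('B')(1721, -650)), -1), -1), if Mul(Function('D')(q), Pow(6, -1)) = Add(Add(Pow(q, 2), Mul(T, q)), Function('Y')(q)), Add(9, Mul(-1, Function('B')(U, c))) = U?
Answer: -4307948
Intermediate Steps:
u = -165
Function('Y')(R) = Mul(7, R)
Function('B')(U, c) = Add(9, Mul(-1, U))
T = 2538 (T = Mul(2, Add(-165, Mul(-1, -1434))) = Mul(2, Add(-165, 1434)) = Mul(2, 1269) = 2538)
Function('D')(q) = Add(Mul(6, Pow(q, 2)), Mul(15270, q)) (Function('D')(q) = Mul(6, Add(Add(Pow(q, 2), Mul(2538, q)), Mul(7, q))) = Mul(6, Add(Pow(q, 2), Mul(2545, q))) = Add(Mul(6, Pow(q, 2)), Mul(15270, q)))
Pow(Pow(Add(Function('D')(-323), Function('B')(1721, -650)), -1), -1) = Pow(Pow(Add(Mul(6, -323, Add(2545, -323)), Add(9, Mul(-1, 1721))), -1), -1) = Pow(Pow(Add(Mul(6, -323, 2222), Add(9, -1721)), -1), -1) = Pow(Pow(Add(-4306236, -1712), -1), -1) = Pow(Pow(-4307948, -1), -1) = Pow(Rational(-1, 4307948), -1) = -4307948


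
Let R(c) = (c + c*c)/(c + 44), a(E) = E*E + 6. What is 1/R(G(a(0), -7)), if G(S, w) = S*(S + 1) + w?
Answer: 79/1260 ≈ 0.062698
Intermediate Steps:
a(E) = 6 + E² (a(E) = E² + 6 = 6 + E²)
G(S, w) = w + S*(1 + S) (G(S, w) = S*(1 + S) + w = w + S*(1 + S))
R(c) = (c + c²)/(44 + c)
1/R(G(a(0), -7)) = 1/(((6 + 0²) - 7 + (6 + 0²)²)*(1 + ((6 + 0²) - 7 + (6 + 0²)²))/(44 + ((6 + 0²) - 7 + (6 + 0²)²))) = 1/(((6 + 0) - 7 + (6 + 0)²)*(1 + ((6 + 0) - 7 + (6 + 0)²))/(44 + ((6 + 0) - 7 + (6 + 0)²))) = 1/((6 - 7 + 6²)*(1 + (6 - 7 + 6²))/(44 + (6 - 7 + 6²))) = 1/((6 - 7 + 36)*(1 + (6 - 7 + 36))/(44 + (6 - 7 + 36))) = 1/(35*(1 + 35)/(44 + 35)) = 1/(35*36/79) = 1/(35*(1/79)*36) = 1/(1260/79) = 79/1260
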